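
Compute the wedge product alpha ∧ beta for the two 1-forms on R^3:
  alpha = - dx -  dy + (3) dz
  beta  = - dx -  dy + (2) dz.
alpha ∧ beta = (1) dx ∧ dz + (1) dy ∧ dz

Distribute the wedge, using dx_i ∧ dx_j = -dx_j ∧ dx_i and dx_i ∧ dx_i = 0. For each pair (i, j) with i < j, the coefficient of dx_i ∧ dx_j in alpha ∧ beta is (alpha_i * beta_j - alpha_j * beta_i). Collecting: alpha ∧ beta = (1) dx ∧ dz + (1) dy ∧ dz.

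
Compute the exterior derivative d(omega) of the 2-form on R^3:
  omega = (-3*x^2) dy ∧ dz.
d(omega) = (-6*x) dx ∧ dy ∧ dz

For a 2-form omega = sum_{i<j} g_{ij} dx_i ∧ dx_j, the exterior derivative is
  d(omega) = sum_{i<j} d(g_{ij}) ∧ dx_i ∧ dx_j = sum_{i<j, k} (∂g_{ij}/∂x_k) dx_k ∧ dx_i ∧ dx_j.
Expand each term, using dx_k ∧ dx_i ∧ dx_j = sgn(permutation) dx_{(a)} ∧ dx_{(b)} ∧ dx_{(c)} with (a < b < c) sorted:
  d(-3*x^2) includes (∂/∂x)(-3*x^2) dx = (-6*x) dx, which multiplied by dy ∧ dz gives (-6*x) dx ∧ dy ∧ dz
Collecting like 3-forms: d(omega) = (-6*x) dx ∧ dy ∧ dz.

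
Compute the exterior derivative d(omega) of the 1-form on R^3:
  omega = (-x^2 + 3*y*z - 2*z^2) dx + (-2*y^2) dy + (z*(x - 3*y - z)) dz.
d(omega) = (-3*z) dx ∧ dy + (-3*y + 5*z) dx ∧ dz + (-3*z) dy ∧ dz

For a 1-form omega = sum_i f_i dx_i, the exterior derivative is
  d(omega) = sum_{i < j} (∂f_j/∂x_i - ∂f_i/∂x_j) dx_i ∧ dx_j.
  coefficient of dx ∧ dy: ∂f_2/∂x - ∂f_1/∂y = ∂(-2*y^2)/∂x - ∂(-x^2 + 3*y*z - 2*z^2)/∂y = -3*z
  coefficient of dx ∧ dz: ∂f_3/∂x - ∂f_1/∂z = ∂(z*(x - 3*y - z))/∂x - ∂(-x^2 + 3*y*z - 2*z^2)/∂z = -3*y + 5*z
  coefficient of dy ∧ dz: ∂f_3/∂y - ∂f_2/∂z = ∂(z*(x - 3*y - z))/∂y - ∂(-2*y^2)/∂z = -3*z
Assembling: d(omega) = (-3*z) dx ∧ dy + (-3*y + 5*z) dx ∧ dz + (-3*z) dy ∧ dz.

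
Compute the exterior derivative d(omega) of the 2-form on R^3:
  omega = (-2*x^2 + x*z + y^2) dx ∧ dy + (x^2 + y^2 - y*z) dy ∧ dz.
d(omega) = (3*x) dx ∧ dy ∧ dz

For a 2-form omega = sum_{i<j} g_{ij} dx_i ∧ dx_j, the exterior derivative is
  d(omega) = sum_{i<j} d(g_{ij}) ∧ dx_i ∧ dx_j = sum_{i<j, k} (∂g_{ij}/∂x_k) dx_k ∧ dx_i ∧ dx_j.
Expand each term, using dx_k ∧ dx_i ∧ dx_j = sgn(permutation) dx_{(a)} ∧ dx_{(b)} ∧ dx_{(c)} with (a < b < c) sorted:
  d(-2*x^2 + x*z + y^2) includes (∂/∂z)(-2*x^2 + x*z + y^2) dz = (x) dz, which multiplied by dx ∧ dy gives (x) dx ∧ dy ∧ dz
  d(x^2 + y^2 - y*z) includes (∂/∂x)(x^2 + y^2 - y*z) dx = (2*x) dx, which multiplied by dy ∧ dz gives (2*x) dx ∧ dy ∧ dz
Collecting like 3-forms: d(omega) = (3*x) dx ∧ dy ∧ dz.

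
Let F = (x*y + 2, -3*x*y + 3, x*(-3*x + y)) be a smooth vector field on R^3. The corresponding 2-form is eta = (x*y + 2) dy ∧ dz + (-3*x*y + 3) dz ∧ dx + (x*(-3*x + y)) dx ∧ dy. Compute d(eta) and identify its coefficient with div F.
d(eta) = (-3*x + y) dx ∧ dy ∧ dz; div F = -3*x + y

For a 2-form in R^3 of the form above, applying d gives a 3-form with coefficient ∂P/∂x + ∂Q/∂y + ∂R/∂z:
  ∂P/∂x = y
  ∂Q/∂y = -3*x
  ∂R/∂z = 0
Sum = -3*x + y, which is exactly div F.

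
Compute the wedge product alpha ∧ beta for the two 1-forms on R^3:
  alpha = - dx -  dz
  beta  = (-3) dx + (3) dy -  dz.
alpha ∧ beta = (-3) dx ∧ dy + (-2) dx ∧ dz + (3) dy ∧ dz

Distribute the wedge, using dx_i ∧ dx_j = -dx_j ∧ dx_i and dx_i ∧ dx_i = 0. For each pair (i, j) with i < j, the coefficient of dx_i ∧ dx_j in alpha ∧ beta is (alpha_i * beta_j - alpha_j * beta_i). Collecting: alpha ∧ beta = (-3) dx ∧ dy + (-2) dx ∧ dz + (3) dy ∧ dz.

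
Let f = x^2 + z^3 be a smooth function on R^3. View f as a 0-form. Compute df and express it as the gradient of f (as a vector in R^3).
df = (2*x) dx + (0) dy + (3*z^2) dz; grad f = (2*x, 0, 3*z^2)

For a 0-form f, d f = (∂f/∂x) dx + (∂f/∂y) dy + (∂f/∂z) dz. The components of the vector representation are exactly the entries of grad f in Cartesian coordinates:
  ∂f/∂x = 2*x
  ∂f/∂y = 0
  ∂f/∂z = 3*z^2.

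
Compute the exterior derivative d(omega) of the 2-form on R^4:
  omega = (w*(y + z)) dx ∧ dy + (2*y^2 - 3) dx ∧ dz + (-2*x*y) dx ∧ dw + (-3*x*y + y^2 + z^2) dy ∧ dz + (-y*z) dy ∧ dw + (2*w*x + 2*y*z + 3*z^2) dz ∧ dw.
d(omega) = (w - 7*y) dx ∧ dy ∧ dz + (2*x + y + z) dx ∧ dy ∧ dw + (y + 2*z) dy ∧ dz ∧ dw + (2*w) dx ∧ dz ∧ dw

For a 2-form omega = sum_{i<j} g_{ij} dx_i ∧ dx_j, the exterior derivative is
  d(omega) = sum_{i<j} d(g_{ij}) ∧ dx_i ∧ dx_j = sum_{i<j, k} (∂g_{ij}/∂x_k) dx_k ∧ dx_i ∧ dx_j.
Expand each term, using dx_k ∧ dx_i ∧ dx_j = sgn(permutation) dx_{(a)} ∧ dx_{(b)} ∧ dx_{(c)} with (a < b < c) sorted:
  d(w*(y + z)) includes (∂/∂z)(w*(y + z)) dz = (w) dz, which multiplied by dx ∧ dy gives (w) dx ∧ dy ∧ dz
  d(w*(y + z)) includes (∂/∂w)(w*(y + z)) dw = (y + z) dw, which multiplied by dx ∧ dy gives (y + z) dx ∧ dy ∧ dw
  d(2*y^2 - 3) includes (∂/∂y)(2*y^2 - 3) dy = (4*y) dy, which multiplied by dx ∧ dz gives (-4*y) dx ∧ dy ∧ dz
  d(-2*x*y) includes (∂/∂y)(-2*x*y) dy = (-2*x) dy, which multiplied by dx ∧ dw gives (2*x) dx ∧ dy ∧ dw
  d(-3*x*y + y^2 + z^2) includes (∂/∂x)(-3*x*y + y^2 + z^2) dx = (-3*y) dx, which multiplied by dy ∧ dz gives (-3*y) dx ∧ dy ∧ dz
  d(-y*z) includes (∂/∂z)(-y*z) dz = (-y) dz, which multiplied by dy ∧ dw gives (y) dy ∧ dz ∧ dw
  d(2*w*x + 2*y*z + 3*z^2) includes (∂/∂x)(2*w*x + 2*y*z + 3*z^2) dx = (2*w) dx, which multiplied by dz ∧ dw gives (2*w) dx ∧ dz ∧ dw
  d(2*w*x + 2*y*z + 3*z^2) includes (∂/∂y)(2*w*x + 2*y*z + 3*z^2) dy = (2*z) dy, which multiplied by dz ∧ dw gives (2*z) dy ∧ dz ∧ dw
Collecting like 3-forms: d(omega) = (w - 7*y) dx ∧ dy ∧ dz + (2*x + y + z) dx ∧ dy ∧ dw + (y + 2*z) dy ∧ dz ∧ dw + (2*w) dx ∧ dz ∧ dw.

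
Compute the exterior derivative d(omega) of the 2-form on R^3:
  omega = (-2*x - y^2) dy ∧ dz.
d(omega) = (-2) dx ∧ dy ∧ dz

For a 2-form omega = sum_{i<j} g_{ij} dx_i ∧ dx_j, the exterior derivative is
  d(omega) = sum_{i<j} d(g_{ij}) ∧ dx_i ∧ dx_j = sum_{i<j, k} (∂g_{ij}/∂x_k) dx_k ∧ dx_i ∧ dx_j.
Expand each term, using dx_k ∧ dx_i ∧ dx_j = sgn(permutation) dx_{(a)} ∧ dx_{(b)} ∧ dx_{(c)} with (a < b < c) sorted:
  d(-2*x - y^2) includes (∂/∂x)(-2*x - y^2) dx = (-2) dx, which multiplied by dy ∧ dz gives (-2) dx ∧ dy ∧ dz
Collecting like 3-forms: d(omega) = (-2) dx ∧ dy ∧ dz.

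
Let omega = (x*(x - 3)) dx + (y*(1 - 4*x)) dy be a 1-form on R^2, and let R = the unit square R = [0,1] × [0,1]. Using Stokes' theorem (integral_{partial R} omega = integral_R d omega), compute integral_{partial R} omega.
integral_(partial R) omega = -2

Stokes: integral_partial_R omega = integral_R d omega with d omega = (∂Q/∂x - ∂P/∂y) dx ∧ dy.
  ∂Q/∂x = -4*y
  ∂P/∂y = 0
  integrand = ∂Q/∂x - ∂P/∂y = -4*y.
Integrating over R: integral_0^1 integral_0^1 (-4*y) dx dy = -2.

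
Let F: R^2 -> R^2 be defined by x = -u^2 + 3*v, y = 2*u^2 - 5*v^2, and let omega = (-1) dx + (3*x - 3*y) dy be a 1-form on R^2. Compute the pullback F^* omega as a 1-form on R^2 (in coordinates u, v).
F^* omega = (2*u*(-18*u^2 + 30*v^2 + 18*v + 1)) du + (90*u^2*v - 150*v^3 - 90*v^2 - 3) dv

Using F^*(f dg) = (f ∘ F) d(g ∘ F), substitute each coordinate x_i by F_i(u, v) in f_i, and replace dx_i by d F_i = (∂F_i/∂u) du + (∂F_i/∂v) dv.
  For the x component: f_1(F) = -1; d F_1 = (-2*u) du + (3) dv
  For the y component: f_2(F) = -9*u^2 + 15*v^2 + 9*v; d F_2 = (4*u) du + (-10*v) dv
Combining and collecting du, dv coefficients:
  coeff of du: 2*u*(-18*u^2 + 30*v^2 + 18*v + 1)
  coeff of dv: 90*u^2*v - 150*v^3 - 90*v^2 - 3
F^* omega = (2*u*(-18*u^2 + 30*v^2 + 18*v + 1)) du + (90*u^2*v - 150*v^3 - 90*v^2 - 3) dv.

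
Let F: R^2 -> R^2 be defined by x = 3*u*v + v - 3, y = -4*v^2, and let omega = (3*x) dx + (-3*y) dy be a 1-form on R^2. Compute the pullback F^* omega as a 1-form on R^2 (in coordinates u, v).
F^* omega = (9*v*(3*u*v + v - 3)) du + (27*u^2*v + 18*u*v - 27*u - 96*v^3 + 3*v - 9) dv

Using F^*(f dg) = (f ∘ F) d(g ∘ F), substitute each coordinate x_i by F_i(u, v) in f_i, and replace dx_i by d F_i = (∂F_i/∂u) du + (∂F_i/∂v) dv.
  For the x component: f_1(F) = 9*u*v + 3*v - 9; d F_1 = (3*v) du + (3*u + 1) dv
  For the y component: f_2(F) = 12*v^2; d F_2 = (0) du + (-8*v) dv
Combining and collecting du, dv coefficients:
  coeff of du: 9*v*(3*u*v + v - 3)
  coeff of dv: 27*u^2*v + 18*u*v - 27*u - 96*v^3 + 3*v - 9
F^* omega = (9*v*(3*u*v + v - 3)) du + (27*u^2*v + 18*u*v - 27*u - 96*v^3 + 3*v - 9) dv.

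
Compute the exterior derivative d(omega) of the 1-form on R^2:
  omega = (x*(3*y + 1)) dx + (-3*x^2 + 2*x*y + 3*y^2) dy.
d(omega) = (-9*x + 2*y) dx ∧ dy

For a 1-form omega = sum_i f_i dx_i, the exterior derivative is
  d(omega) = sum_{i < j} (∂f_j/∂x_i - ∂f_i/∂x_j) dx_i ∧ dx_j.
  coefficient of dx ∧ dy: ∂f_2/∂x - ∂f_1/∂y = ∂(-3*x^2 + 2*x*y + 3*y^2)/∂x - ∂(x*(3*y + 1))/∂y = -9*x + 2*y
Assembling: d(omega) = (-9*x + 2*y) dx ∧ dy.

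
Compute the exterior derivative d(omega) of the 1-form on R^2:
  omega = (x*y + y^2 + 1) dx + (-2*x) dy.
d(omega) = (-x - 2*y - 2) dx ∧ dy

For a 1-form omega = sum_i f_i dx_i, the exterior derivative is
  d(omega) = sum_{i < j} (∂f_j/∂x_i - ∂f_i/∂x_j) dx_i ∧ dx_j.
  coefficient of dx ∧ dy: ∂f_2/∂x - ∂f_1/∂y = ∂(-2*x)/∂x - ∂(x*y + y^2 + 1)/∂y = -x - 2*y - 2
Assembling: d(omega) = (-x - 2*y - 2) dx ∧ dy.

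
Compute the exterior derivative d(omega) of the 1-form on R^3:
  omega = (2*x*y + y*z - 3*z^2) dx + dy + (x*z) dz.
d(omega) = (-2*x - z) dx ∧ dy + (-y + 7*z) dx ∧ dz

For a 1-form omega = sum_i f_i dx_i, the exterior derivative is
  d(omega) = sum_{i < j} (∂f_j/∂x_i - ∂f_i/∂x_j) dx_i ∧ dx_j.
  coefficient of dx ∧ dy: ∂f_2/∂x - ∂f_1/∂y = ∂(1)/∂x - ∂(2*x*y + y*z - 3*z^2)/∂y = -2*x - z
  coefficient of dx ∧ dz: ∂f_3/∂x - ∂f_1/∂z = ∂(x*z)/∂x - ∂(2*x*y + y*z - 3*z^2)/∂z = -y + 7*z
Assembling: d(omega) = (-2*x - z) dx ∧ dy + (-y + 7*z) dx ∧ dz.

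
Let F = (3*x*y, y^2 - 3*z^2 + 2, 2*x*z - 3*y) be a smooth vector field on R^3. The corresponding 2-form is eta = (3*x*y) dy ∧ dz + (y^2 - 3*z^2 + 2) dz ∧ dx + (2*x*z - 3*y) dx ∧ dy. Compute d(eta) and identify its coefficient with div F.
d(eta) = (2*x + 5*y) dx ∧ dy ∧ dz; div F = 2*x + 5*y

For a 2-form in R^3 of the form above, applying d gives a 3-form with coefficient ∂P/∂x + ∂Q/∂y + ∂R/∂z:
  ∂P/∂x = 3*y
  ∂Q/∂y = 2*y
  ∂R/∂z = 2*x
Sum = 2*x + 5*y, which is exactly div F.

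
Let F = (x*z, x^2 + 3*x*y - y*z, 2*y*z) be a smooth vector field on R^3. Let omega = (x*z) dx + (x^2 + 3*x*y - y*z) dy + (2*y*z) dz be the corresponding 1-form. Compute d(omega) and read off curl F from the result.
d(omega) = (y + 2*z) dy ∧ dz + (x) dz ∧ dx + (2*x + 3*y) dx ∧ dy; curl F = (y + 2*z, x, 2*x + 3*y)

d omega = sum_{i<j} (∂f_j/∂x_i - ∂f_i/∂x_j) dx_i ∧ dx_j. Under the identification (dy ∧ dz, dz ∧ dx, dx ∧ dy) ↔ (e_x, e_y, e_z), the coefficients are exactly the components of curl F. Compute:
  ∂R/∂y - ∂Q/∂z = (2*z) - (-y) = y + 2*z
  ∂P/∂z - ∂R/∂x = (x) - (0) = x
  ∂Q/∂x - ∂P/∂y = (2*x + 3*y) - (0) = 2*x + 3*y.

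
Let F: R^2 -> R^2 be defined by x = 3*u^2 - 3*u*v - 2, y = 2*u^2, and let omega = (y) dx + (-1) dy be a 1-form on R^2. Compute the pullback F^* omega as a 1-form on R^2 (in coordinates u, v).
F^* omega = (2*u*(6*u^2 - 3*u*v - 2)) du + (-6*u^3) dv

Using F^*(f dg) = (f ∘ F) d(g ∘ F), substitute each coordinate x_i by F_i(u, v) in f_i, and replace dx_i by d F_i = (∂F_i/∂u) du + (∂F_i/∂v) dv.
  For the x component: f_1(F) = 2*u^2; d F_1 = (6*u - 3*v) du + (-3*u) dv
  For the y component: f_2(F) = -1; d F_2 = (4*u) du + (0) dv
Combining and collecting du, dv coefficients:
  coeff of du: 2*u*(6*u^2 - 3*u*v - 2)
  coeff of dv: -6*u^3
F^* omega = (2*u*(6*u^2 - 3*u*v - 2)) du + (-6*u^3) dv.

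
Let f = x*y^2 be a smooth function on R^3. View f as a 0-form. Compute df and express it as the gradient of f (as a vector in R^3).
df = (y^2) dx + (2*x*y) dy + (0) dz; grad f = (y^2, 2*x*y, 0)

For a 0-form f, d f = (∂f/∂x) dx + (∂f/∂y) dy + (∂f/∂z) dz. The components of the vector representation are exactly the entries of grad f in Cartesian coordinates:
  ∂f/∂x = y^2
  ∂f/∂y = 2*x*y
  ∂f/∂z = 0.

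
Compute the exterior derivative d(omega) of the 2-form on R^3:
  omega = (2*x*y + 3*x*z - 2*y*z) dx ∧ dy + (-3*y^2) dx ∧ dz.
d(omega) = (3*x + 4*y) dx ∧ dy ∧ dz

For a 2-form omega = sum_{i<j} g_{ij} dx_i ∧ dx_j, the exterior derivative is
  d(omega) = sum_{i<j} d(g_{ij}) ∧ dx_i ∧ dx_j = sum_{i<j, k} (∂g_{ij}/∂x_k) dx_k ∧ dx_i ∧ dx_j.
Expand each term, using dx_k ∧ dx_i ∧ dx_j = sgn(permutation) dx_{(a)} ∧ dx_{(b)} ∧ dx_{(c)} with (a < b < c) sorted:
  d(2*x*y + 3*x*z - 2*y*z) includes (∂/∂z)(2*x*y + 3*x*z - 2*y*z) dz = (3*x - 2*y) dz, which multiplied by dx ∧ dy gives (3*x - 2*y) dx ∧ dy ∧ dz
  d(-3*y^2) includes (∂/∂y)(-3*y^2) dy = (-6*y) dy, which multiplied by dx ∧ dz gives (6*y) dx ∧ dy ∧ dz
Collecting like 3-forms: d(omega) = (3*x + 4*y) dx ∧ dy ∧ dz.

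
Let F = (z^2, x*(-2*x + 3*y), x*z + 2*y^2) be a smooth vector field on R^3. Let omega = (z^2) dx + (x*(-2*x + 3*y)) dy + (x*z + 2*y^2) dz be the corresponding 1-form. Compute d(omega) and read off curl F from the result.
d(omega) = (4*y) dy ∧ dz + (z) dz ∧ dx + (-4*x + 3*y) dx ∧ dy; curl F = (4*y, z, -4*x + 3*y)

d omega = sum_{i<j} (∂f_j/∂x_i - ∂f_i/∂x_j) dx_i ∧ dx_j. Under the identification (dy ∧ dz, dz ∧ dx, dx ∧ dy) ↔ (e_x, e_y, e_z), the coefficients are exactly the components of curl F. Compute:
  ∂R/∂y - ∂Q/∂z = (4*y) - (0) = 4*y
  ∂P/∂z - ∂R/∂x = (2*z) - (z) = z
  ∂Q/∂x - ∂P/∂y = (-4*x + 3*y) - (0) = -4*x + 3*y.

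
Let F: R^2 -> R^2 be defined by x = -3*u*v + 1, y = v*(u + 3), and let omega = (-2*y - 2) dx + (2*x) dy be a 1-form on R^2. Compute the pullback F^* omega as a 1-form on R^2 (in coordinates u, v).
F^* omega = (2*v*(9*v + 4)) du + (8*u + 6) dv

Using F^*(f dg) = (f ∘ F) d(g ∘ F), substitute each coordinate x_i by F_i(u, v) in f_i, and replace dx_i by d F_i = (∂F_i/∂u) du + (∂F_i/∂v) dv.
  For the x component: f_1(F) = -2*u*v - 6*v - 2; d F_1 = (-3*v) du + (-3*u) dv
  For the y component: f_2(F) = -6*u*v + 2; d F_2 = (v) du + (u + 3) dv
Combining and collecting du, dv coefficients:
  coeff of du: 2*v*(9*v + 4)
  coeff of dv: 8*u + 6
F^* omega = (2*v*(9*v + 4)) du + (8*u + 6) dv.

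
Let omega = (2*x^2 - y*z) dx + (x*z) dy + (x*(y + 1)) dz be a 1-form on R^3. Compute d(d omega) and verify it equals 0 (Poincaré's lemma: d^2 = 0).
d(d omega) = 0

Step 1: d omega = sum_{i<j} (∂f_j/∂x_i - ∂f_i/∂x_j) dx_i ∧ dx_j:
  coeff of dx ∧ dy: 2*z
  coeff of dx ∧ dz: 2*y + 1
  coeff of dy ∧ dz: 0
Step 2: Apply d again to each 2-form coefficient. The only possible 3-form in R^3 is dx ∧ dy ∧ dz, with coefficient
  ∂(coeff of dy∧dz)/∂x - ∂(coeff of dx∧dz)/∂y + ∂(coeff of dx∧dy)/∂z
  = ∂/∂x (0) - ∂/∂y (2*y + 1) + ∂/∂z (2*z).
Each of these terms simplifies to sums of mixed partials that cancel in pairs. The result is 0 (by equality of mixed partials for smooth functions — Schwarz / Clairaut).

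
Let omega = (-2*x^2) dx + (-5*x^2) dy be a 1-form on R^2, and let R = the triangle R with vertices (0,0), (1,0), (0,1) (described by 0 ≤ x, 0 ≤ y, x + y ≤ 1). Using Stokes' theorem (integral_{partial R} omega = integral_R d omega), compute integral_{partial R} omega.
integral_(partial R) omega = -5/3

Stokes: integral_partial_R omega = integral_R d omega with d omega = (∂Q/∂x - ∂P/∂y) dx ∧ dy.
  ∂Q/∂x = -10*x
  ∂P/∂y = 0
  integrand = ∂Q/∂x - ∂P/∂y = -10*x.
Integrating over R: integral_0^1 integral_0^{1-x} (-10*x) dy dx = -5/3.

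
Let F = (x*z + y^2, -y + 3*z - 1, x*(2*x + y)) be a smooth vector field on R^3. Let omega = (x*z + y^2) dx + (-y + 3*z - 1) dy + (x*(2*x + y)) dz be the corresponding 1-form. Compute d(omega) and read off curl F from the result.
d(omega) = (x - 3) dy ∧ dz + (-3*x - y) dz ∧ dx + (-2*y) dx ∧ dy; curl F = (x - 3, -3*x - y, -2*y)

d omega = sum_{i<j} (∂f_j/∂x_i - ∂f_i/∂x_j) dx_i ∧ dx_j. Under the identification (dy ∧ dz, dz ∧ dx, dx ∧ dy) ↔ (e_x, e_y, e_z), the coefficients are exactly the components of curl F. Compute:
  ∂R/∂y - ∂Q/∂z = (x) - (3) = x - 3
  ∂P/∂z - ∂R/∂x = (x) - (4*x + y) = -3*x - y
  ∂Q/∂x - ∂P/∂y = (0) - (2*y) = -2*y.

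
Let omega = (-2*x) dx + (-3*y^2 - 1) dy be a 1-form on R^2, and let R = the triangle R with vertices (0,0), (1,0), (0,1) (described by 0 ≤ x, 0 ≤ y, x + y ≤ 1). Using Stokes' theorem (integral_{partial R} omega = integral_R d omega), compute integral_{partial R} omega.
integral_(partial R) omega = 0

Stokes: integral_partial_R omega = integral_R d omega with d omega = (∂Q/∂x - ∂P/∂y) dx ∧ dy.
  ∂Q/∂x = 0
  ∂P/∂y = 0
  integrand = ∂Q/∂x - ∂P/∂y = 0.
Integrating over R: integral_0^1 integral_0^{1-x} (0) dy dx = 0.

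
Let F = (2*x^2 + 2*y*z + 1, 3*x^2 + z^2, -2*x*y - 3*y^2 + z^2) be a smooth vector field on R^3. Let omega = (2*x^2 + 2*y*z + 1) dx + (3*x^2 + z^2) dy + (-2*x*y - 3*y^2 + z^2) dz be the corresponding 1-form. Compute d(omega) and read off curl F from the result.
d(omega) = (-2*x - 6*y - 2*z) dy ∧ dz + (4*y) dz ∧ dx + (6*x - 2*z) dx ∧ dy; curl F = (-2*x - 6*y - 2*z, 4*y, 6*x - 2*z)

d omega = sum_{i<j} (∂f_j/∂x_i - ∂f_i/∂x_j) dx_i ∧ dx_j. Under the identification (dy ∧ dz, dz ∧ dx, dx ∧ dy) ↔ (e_x, e_y, e_z), the coefficients are exactly the components of curl F. Compute:
  ∂R/∂y - ∂Q/∂z = (-2*x - 6*y) - (2*z) = -2*x - 6*y - 2*z
  ∂P/∂z - ∂R/∂x = (2*y) - (-2*y) = 4*y
  ∂Q/∂x - ∂P/∂y = (6*x) - (2*z) = 6*x - 2*z.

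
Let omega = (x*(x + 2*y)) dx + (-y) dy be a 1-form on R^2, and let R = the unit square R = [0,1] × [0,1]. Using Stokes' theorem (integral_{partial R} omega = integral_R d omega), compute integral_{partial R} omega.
integral_(partial R) omega = -1

Stokes: integral_partial_R omega = integral_R d omega with d omega = (∂Q/∂x - ∂P/∂y) dx ∧ dy.
  ∂Q/∂x = 0
  ∂P/∂y = 2*x
  integrand = ∂Q/∂x - ∂P/∂y = -2*x.
Integrating over R: integral_0^1 integral_0^1 (-2*x) dx dy = -1.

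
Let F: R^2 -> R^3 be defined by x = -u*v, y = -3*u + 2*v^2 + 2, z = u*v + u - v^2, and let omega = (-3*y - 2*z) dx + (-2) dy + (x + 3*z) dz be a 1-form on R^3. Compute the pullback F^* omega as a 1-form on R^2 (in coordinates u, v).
F^* omega = (4*u*v^2 - 2*u*v + 3*u + v^3 - 3*v^2 + 6*v + 6) du + (4*u^2*v - 4*u^2 - 3*u*v^2 - 6*u*v + 6*u + 6*v^3 - 8*v) dv

Using F^*(f dg) = (f ∘ F) d(g ∘ F), substitute each coordinate x_i by F_i(u, v) in f_i, and replace dx_i by d F_i = (∂F_i/∂u) du + (∂F_i/∂v) dv.
  For the x component: f_1(F) = -2*u*v + 7*u - 4*v^2 - 6; d F_1 = (-v) du + (-u) dv
  For the y component: f_2(F) = -2; d F_2 = (-3) du + (4*v) dv
  For the z component: f_3(F) = 2*u*v + 3*u - 3*v^2; d F_3 = (v + 1) du + (u - 2*v) dv
Combining and collecting du, dv coefficients:
  coeff of du: 4*u*v^2 - 2*u*v + 3*u + v^3 - 3*v^2 + 6*v + 6
  coeff of dv: 4*u^2*v - 4*u^2 - 3*u*v^2 - 6*u*v + 6*u + 6*v^3 - 8*v
F^* omega = (4*u*v^2 - 2*u*v + 3*u + v^3 - 3*v^2 + 6*v + 6) du + (4*u^2*v - 4*u^2 - 3*u*v^2 - 6*u*v + 6*u + 6*v^3 - 8*v) dv.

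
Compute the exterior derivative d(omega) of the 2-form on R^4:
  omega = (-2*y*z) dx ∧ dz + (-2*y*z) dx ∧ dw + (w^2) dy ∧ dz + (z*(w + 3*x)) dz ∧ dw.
d(omega) = (2*z) dx ∧ dy ∧ dz + (2*z) dx ∧ dy ∧ dw + (2*y + 3*z) dx ∧ dz ∧ dw + (2*w) dy ∧ dz ∧ dw

For a 2-form omega = sum_{i<j} g_{ij} dx_i ∧ dx_j, the exterior derivative is
  d(omega) = sum_{i<j} d(g_{ij}) ∧ dx_i ∧ dx_j = sum_{i<j, k} (∂g_{ij}/∂x_k) dx_k ∧ dx_i ∧ dx_j.
Expand each term, using dx_k ∧ dx_i ∧ dx_j = sgn(permutation) dx_{(a)} ∧ dx_{(b)} ∧ dx_{(c)} with (a < b < c) sorted:
  d(-2*y*z) includes (∂/∂y)(-2*y*z) dy = (-2*z) dy, which multiplied by dx ∧ dz gives (2*z) dx ∧ dy ∧ dz
  d(-2*y*z) includes (∂/∂y)(-2*y*z) dy = (-2*z) dy, which multiplied by dx ∧ dw gives (2*z) dx ∧ dy ∧ dw
  d(-2*y*z) includes (∂/∂z)(-2*y*z) dz = (-2*y) dz, which multiplied by dx ∧ dw gives (2*y) dx ∧ dz ∧ dw
  d(w^2) includes (∂/∂w)(w^2) dw = (2*w) dw, which multiplied by dy ∧ dz gives (2*w) dy ∧ dz ∧ dw
  d(z*(w + 3*x)) includes (∂/∂x)(z*(w + 3*x)) dx = (3*z) dx, which multiplied by dz ∧ dw gives (3*z) dx ∧ dz ∧ dw
Collecting like 3-forms: d(omega) = (2*z) dx ∧ dy ∧ dz + (2*z) dx ∧ dy ∧ dw + (2*y + 3*z) dx ∧ dz ∧ dw + (2*w) dy ∧ dz ∧ dw.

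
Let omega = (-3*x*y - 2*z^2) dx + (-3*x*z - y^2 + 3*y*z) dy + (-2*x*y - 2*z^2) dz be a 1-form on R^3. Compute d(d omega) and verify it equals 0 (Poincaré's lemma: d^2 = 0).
d(d omega) = 0

Step 1: d omega = sum_{i<j} (∂f_j/∂x_i - ∂f_i/∂x_j) dx_i ∧ dx_j:
  coeff of dx ∧ dy: 3*x - 3*z
  coeff of dx ∧ dz: -2*y + 4*z
  coeff of dy ∧ dz: x - 3*y
Step 2: Apply d again to each 2-form coefficient. The only possible 3-form in R^3 is dx ∧ dy ∧ dz, with coefficient
  ∂(coeff of dy∧dz)/∂x - ∂(coeff of dx∧dz)/∂y + ∂(coeff of dx∧dy)/∂z
  = ∂/∂x (x - 3*y) - ∂/∂y (-2*y + 4*z) + ∂/∂z (3*x - 3*z).
Each of these terms simplifies to sums of mixed partials that cancel in pairs. The result is 0 (by equality of mixed partials for smooth functions — Schwarz / Clairaut).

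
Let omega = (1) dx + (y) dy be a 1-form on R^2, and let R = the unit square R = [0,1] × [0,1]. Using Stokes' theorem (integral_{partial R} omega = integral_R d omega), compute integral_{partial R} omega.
integral_(partial R) omega = 0

Stokes: integral_partial_R omega = integral_R d omega with d omega = (∂Q/∂x - ∂P/∂y) dx ∧ dy.
  ∂Q/∂x = 0
  ∂P/∂y = 0
  integrand = ∂Q/∂x - ∂P/∂y = 0.
Integrating over R: integral_0^1 integral_0^1 (0) dx dy = 0.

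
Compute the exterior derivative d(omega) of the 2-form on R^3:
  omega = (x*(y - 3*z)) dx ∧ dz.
d(omega) = (-x) dx ∧ dy ∧ dz

For a 2-form omega = sum_{i<j} g_{ij} dx_i ∧ dx_j, the exterior derivative is
  d(omega) = sum_{i<j} d(g_{ij}) ∧ dx_i ∧ dx_j = sum_{i<j, k} (∂g_{ij}/∂x_k) dx_k ∧ dx_i ∧ dx_j.
Expand each term, using dx_k ∧ dx_i ∧ dx_j = sgn(permutation) dx_{(a)} ∧ dx_{(b)} ∧ dx_{(c)} with (a < b < c) sorted:
  d(x*(y - 3*z)) includes (∂/∂y)(x*(y - 3*z)) dy = (x) dy, which multiplied by dx ∧ dz gives (-x) dx ∧ dy ∧ dz
Collecting like 3-forms: d(omega) = (-x) dx ∧ dy ∧ dz.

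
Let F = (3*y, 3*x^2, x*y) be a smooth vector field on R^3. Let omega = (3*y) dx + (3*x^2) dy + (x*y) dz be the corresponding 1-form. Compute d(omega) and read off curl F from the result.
d(omega) = (x) dy ∧ dz + (-y) dz ∧ dx + (6*x - 3) dx ∧ dy; curl F = (x, -y, 6*x - 3)

d omega = sum_{i<j} (∂f_j/∂x_i - ∂f_i/∂x_j) dx_i ∧ dx_j. Under the identification (dy ∧ dz, dz ∧ dx, dx ∧ dy) ↔ (e_x, e_y, e_z), the coefficients are exactly the components of curl F. Compute:
  ∂R/∂y - ∂Q/∂z = (x) - (0) = x
  ∂P/∂z - ∂R/∂x = (0) - (y) = -y
  ∂Q/∂x - ∂P/∂y = (6*x) - (3) = 6*x - 3.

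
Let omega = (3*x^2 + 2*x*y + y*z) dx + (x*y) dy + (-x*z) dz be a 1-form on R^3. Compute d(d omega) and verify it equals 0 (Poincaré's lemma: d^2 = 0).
d(d omega) = 0

Step 1: d omega = sum_{i<j} (∂f_j/∂x_i - ∂f_i/∂x_j) dx_i ∧ dx_j:
  coeff of dx ∧ dy: -2*x + y - z
  coeff of dx ∧ dz: -y - z
  coeff of dy ∧ dz: 0
Step 2: Apply d again to each 2-form coefficient. The only possible 3-form in R^3 is dx ∧ dy ∧ dz, with coefficient
  ∂(coeff of dy∧dz)/∂x - ∂(coeff of dx∧dz)/∂y + ∂(coeff of dx∧dy)/∂z
  = ∂/∂x (0) - ∂/∂y (-y - z) + ∂/∂z (-2*x + y - z).
Each of these terms simplifies to sums of mixed partials that cancel in pairs. The result is 0 (by equality of mixed partials for smooth functions — Schwarz / Clairaut).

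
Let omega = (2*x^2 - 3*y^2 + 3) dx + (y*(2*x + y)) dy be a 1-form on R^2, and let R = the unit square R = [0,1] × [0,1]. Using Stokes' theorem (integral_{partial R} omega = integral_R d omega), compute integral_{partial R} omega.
integral_(partial R) omega = 4

Stokes: integral_partial_R omega = integral_R d omega with d omega = (∂Q/∂x - ∂P/∂y) dx ∧ dy.
  ∂Q/∂x = 2*y
  ∂P/∂y = -6*y
  integrand = ∂Q/∂x - ∂P/∂y = 8*y.
Integrating over R: integral_0^1 integral_0^1 (8*y) dx dy = 4.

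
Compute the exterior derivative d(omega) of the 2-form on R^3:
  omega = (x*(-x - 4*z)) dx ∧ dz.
d(omega) = 0

For a 2-form omega = sum_{i<j} g_{ij} dx_i ∧ dx_j, the exterior derivative is
  d(omega) = sum_{i<j} d(g_{ij}) ∧ dx_i ∧ dx_j = sum_{i<j, k} (∂g_{ij}/∂x_k) dx_k ∧ dx_i ∧ dx_j.
Expand each term, using dx_k ∧ dx_i ∧ dx_j = sgn(permutation) dx_{(a)} ∧ dx_{(b)} ∧ dx_{(c)} with (a < b < c) sorted:

Collecting like 3-forms: d(omega) = 0.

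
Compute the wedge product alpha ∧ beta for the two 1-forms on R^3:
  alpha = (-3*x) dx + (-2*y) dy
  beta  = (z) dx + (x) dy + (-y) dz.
alpha ∧ beta = (-3*x^2 + 2*y*z) dx ∧ dy + (3*x*y) dx ∧ dz + (2*y^2) dy ∧ dz

Distribute the wedge, using dx_i ∧ dx_j = -dx_j ∧ dx_i and dx_i ∧ dx_i = 0. For each pair (i, j) with i < j, the coefficient of dx_i ∧ dx_j in alpha ∧ beta is (alpha_i * beta_j - alpha_j * beta_i). Collecting: alpha ∧ beta = (-3*x^2 + 2*y*z) dx ∧ dy + (3*x*y) dx ∧ dz + (2*y^2) dy ∧ dz.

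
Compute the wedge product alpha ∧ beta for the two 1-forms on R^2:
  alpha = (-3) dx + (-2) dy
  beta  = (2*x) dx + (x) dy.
alpha ∧ beta = (x) dx ∧ dy

Distribute the wedge, using dx_i ∧ dx_j = -dx_j ∧ dx_i and dx_i ∧ dx_i = 0. For each pair (i, j) with i < j, the coefficient of dx_i ∧ dx_j in alpha ∧ beta is (alpha_i * beta_j - alpha_j * beta_i). Collecting: alpha ∧ beta = (x) dx ∧ dy.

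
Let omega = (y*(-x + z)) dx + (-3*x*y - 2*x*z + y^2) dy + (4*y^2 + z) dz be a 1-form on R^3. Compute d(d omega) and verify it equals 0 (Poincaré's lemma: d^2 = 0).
d(d omega) = 0

Step 1: d omega = sum_{i<j} (∂f_j/∂x_i - ∂f_i/∂x_j) dx_i ∧ dx_j:
  coeff of dx ∧ dy: x - 3*y - 3*z
  coeff of dx ∧ dz: -y
  coeff of dy ∧ dz: 2*x + 8*y
Step 2: Apply d again to each 2-form coefficient. The only possible 3-form in R^3 is dx ∧ dy ∧ dz, with coefficient
  ∂(coeff of dy∧dz)/∂x - ∂(coeff of dx∧dz)/∂y + ∂(coeff of dx∧dy)/∂z
  = ∂/∂x (2*x + 8*y) - ∂/∂y (-y) + ∂/∂z (x - 3*y - 3*z).
Each of these terms simplifies to sums of mixed partials that cancel in pairs. The result is 0 (by equality of mixed partials for smooth functions — Schwarz / Clairaut).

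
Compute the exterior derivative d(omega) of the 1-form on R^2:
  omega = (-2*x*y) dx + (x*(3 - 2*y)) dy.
d(omega) = (2*x - 2*y + 3) dx ∧ dy

For a 1-form omega = sum_i f_i dx_i, the exterior derivative is
  d(omega) = sum_{i < j} (∂f_j/∂x_i - ∂f_i/∂x_j) dx_i ∧ dx_j.
  coefficient of dx ∧ dy: ∂f_2/∂x - ∂f_1/∂y = ∂(x*(3 - 2*y))/∂x - ∂(-2*x*y)/∂y = 2*x - 2*y + 3
Assembling: d(omega) = (2*x - 2*y + 3) dx ∧ dy.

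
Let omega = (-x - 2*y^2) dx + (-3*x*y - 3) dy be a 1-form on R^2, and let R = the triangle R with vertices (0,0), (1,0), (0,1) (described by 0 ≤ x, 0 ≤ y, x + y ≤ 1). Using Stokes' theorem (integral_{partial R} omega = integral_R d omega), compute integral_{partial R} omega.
integral_(partial R) omega = 1/6

Stokes: integral_partial_R omega = integral_R d omega with d omega = (∂Q/∂x - ∂P/∂y) dx ∧ dy.
  ∂Q/∂x = -3*y
  ∂P/∂y = -4*y
  integrand = ∂Q/∂x - ∂P/∂y = y.
Integrating over R: integral_0^1 integral_0^{1-x} (y) dy dx = 1/6.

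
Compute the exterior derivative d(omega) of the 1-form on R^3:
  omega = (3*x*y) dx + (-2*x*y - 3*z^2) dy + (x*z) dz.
d(omega) = (-3*x - 2*y) dx ∧ dy + (z) dx ∧ dz + (6*z) dy ∧ dz

For a 1-form omega = sum_i f_i dx_i, the exterior derivative is
  d(omega) = sum_{i < j} (∂f_j/∂x_i - ∂f_i/∂x_j) dx_i ∧ dx_j.
  coefficient of dx ∧ dy: ∂f_2/∂x - ∂f_1/∂y = ∂(-2*x*y - 3*z^2)/∂x - ∂(3*x*y)/∂y = -3*x - 2*y
  coefficient of dx ∧ dz: ∂f_3/∂x - ∂f_1/∂z = ∂(x*z)/∂x - ∂(3*x*y)/∂z = z
  coefficient of dy ∧ dz: ∂f_3/∂y - ∂f_2/∂z = ∂(x*z)/∂y - ∂(-2*x*y - 3*z^2)/∂z = 6*z
Assembling: d(omega) = (-3*x - 2*y) dx ∧ dy + (z) dx ∧ dz + (6*z) dy ∧ dz.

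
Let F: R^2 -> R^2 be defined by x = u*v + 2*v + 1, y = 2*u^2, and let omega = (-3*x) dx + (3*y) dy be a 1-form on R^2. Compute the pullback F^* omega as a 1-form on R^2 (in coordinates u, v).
F^* omega = (24*u^3 - 3*u*v^2 - 6*v^2 - 3*v) du + (-3*u^2*v - 12*u*v - 3*u - 12*v - 6) dv

Using F^*(f dg) = (f ∘ F) d(g ∘ F), substitute each coordinate x_i by F_i(u, v) in f_i, and replace dx_i by d F_i = (∂F_i/∂u) du + (∂F_i/∂v) dv.
  For the x component: f_1(F) = -3*u*v - 6*v - 3; d F_1 = (v) du + (u + 2) dv
  For the y component: f_2(F) = 6*u^2; d F_2 = (4*u) du + (0) dv
Combining and collecting du, dv coefficients:
  coeff of du: 24*u^3 - 3*u*v^2 - 6*v^2 - 3*v
  coeff of dv: -3*u^2*v - 12*u*v - 3*u - 12*v - 6
F^* omega = (24*u^3 - 3*u*v^2 - 6*v^2 - 3*v) du + (-3*u^2*v - 12*u*v - 3*u - 12*v - 6) dv.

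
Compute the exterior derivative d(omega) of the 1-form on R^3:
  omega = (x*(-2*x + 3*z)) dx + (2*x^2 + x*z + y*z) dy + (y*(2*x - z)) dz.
d(omega) = (4*x + z) dx ∧ dy + (-3*x + 2*y) dx ∧ dz + (x - y - z) dy ∧ dz

For a 1-form omega = sum_i f_i dx_i, the exterior derivative is
  d(omega) = sum_{i < j} (∂f_j/∂x_i - ∂f_i/∂x_j) dx_i ∧ dx_j.
  coefficient of dx ∧ dy: ∂f_2/∂x - ∂f_1/∂y = ∂(2*x^2 + x*z + y*z)/∂x - ∂(x*(-2*x + 3*z))/∂y = 4*x + z
  coefficient of dx ∧ dz: ∂f_3/∂x - ∂f_1/∂z = ∂(y*(2*x - z))/∂x - ∂(x*(-2*x + 3*z))/∂z = -3*x + 2*y
  coefficient of dy ∧ dz: ∂f_3/∂y - ∂f_2/∂z = ∂(y*(2*x - z))/∂y - ∂(2*x^2 + x*z + y*z)/∂z = x - y - z
Assembling: d(omega) = (4*x + z) dx ∧ dy + (-3*x + 2*y) dx ∧ dz + (x - y - z) dy ∧ dz.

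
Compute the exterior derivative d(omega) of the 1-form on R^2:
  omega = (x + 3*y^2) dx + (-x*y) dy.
d(omega) = (-7*y) dx ∧ dy

For a 1-form omega = sum_i f_i dx_i, the exterior derivative is
  d(omega) = sum_{i < j} (∂f_j/∂x_i - ∂f_i/∂x_j) dx_i ∧ dx_j.
  coefficient of dx ∧ dy: ∂f_2/∂x - ∂f_1/∂y = ∂(-x*y)/∂x - ∂(x + 3*y^2)/∂y = -7*y
Assembling: d(omega) = (-7*y) dx ∧ dy.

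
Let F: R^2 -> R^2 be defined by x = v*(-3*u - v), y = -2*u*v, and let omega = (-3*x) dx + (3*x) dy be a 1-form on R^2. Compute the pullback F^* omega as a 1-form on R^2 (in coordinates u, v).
F^* omega = (3*v^2*(-3*u - v)) du + (3*v*(-3*u^2 - 7*u*v - 2*v^2)) dv

Using F^*(f dg) = (f ∘ F) d(g ∘ F), substitute each coordinate x_i by F_i(u, v) in f_i, and replace dx_i by d F_i = (∂F_i/∂u) du + (∂F_i/∂v) dv.
  For the x component: f_1(F) = 3*v*(3*u + v); d F_1 = (-3*v) du + (-3*u - 2*v) dv
  For the y component: f_2(F) = 3*v*(-3*u - v); d F_2 = (-2*v) du + (-2*u) dv
Combining and collecting du, dv coefficients:
  coeff of du: 3*v^2*(-3*u - v)
  coeff of dv: 3*v*(-3*u^2 - 7*u*v - 2*v^2)
F^* omega = (3*v^2*(-3*u - v)) du + (3*v*(-3*u^2 - 7*u*v - 2*v^2)) dv.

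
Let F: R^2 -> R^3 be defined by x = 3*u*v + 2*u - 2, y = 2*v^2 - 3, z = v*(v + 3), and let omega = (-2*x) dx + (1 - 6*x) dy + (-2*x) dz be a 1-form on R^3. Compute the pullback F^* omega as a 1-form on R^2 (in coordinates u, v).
F^* omega = (-18*u*v^2 - 24*u*v - 8*u + 12*v + 8) du + (-18*u^2*v - 12*u^2 - 84*u*v^2 - 74*u*v + 60*v + 12) dv

Using F^*(f dg) = (f ∘ F) d(g ∘ F), substitute each coordinate x_i by F_i(u, v) in f_i, and replace dx_i by d F_i = (∂F_i/∂u) du + (∂F_i/∂v) dv.
  For the x component: f_1(F) = -6*u*v - 4*u + 4; d F_1 = (3*v + 2) du + (3*u) dv
  For the y component: f_2(F) = -18*u*v - 12*u + 13; d F_2 = (0) du + (4*v) dv
  For the z component: f_3(F) = -6*u*v - 4*u + 4; d F_3 = (0) du + (2*v + 3) dv
Combining and collecting du, dv coefficients:
  coeff of du: -18*u*v^2 - 24*u*v - 8*u + 12*v + 8
  coeff of dv: -18*u^2*v - 12*u^2 - 84*u*v^2 - 74*u*v + 60*v + 12
F^* omega = (-18*u*v^2 - 24*u*v - 8*u + 12*v + 8) du + (-18*u^2*v - 12*u^2 - 84*u*v^2 - 74*u*v + 60*v + 12) dv.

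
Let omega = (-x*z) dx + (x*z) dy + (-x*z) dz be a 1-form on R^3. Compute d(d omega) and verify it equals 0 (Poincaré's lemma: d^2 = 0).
d(d omega) = 0

Step 1: d omega = sum_{i<j} (∂f_j/∂x_i - ∂f_i/∂x_j) dx_i ∧ dx_j:
  coeff of dx ∧ dy: z
  coeff of dx ∧ dz: x - z
  coeff of dy ∧ dz: -x
Step 2: Apply d again to each 2-form coefficient. The only possible 3-form in R^3 is dx ∧ dy ∧ dz, with coefficient
  ∂(coeff of dy∧dz)/∂x - ∂(coeff of dx∧dz)/∂y + ∂(coeff of dx∧dy)/∂z
  = ∂/∂x (-x) - ∂/∂y (x - z) + ∂/∂z (z).
Each of these terms simplifies to sums of mixed partials that cancel in pairs. The result is 0 (by equality of mixed partials for smooth functions — Schwarz / Clairaut).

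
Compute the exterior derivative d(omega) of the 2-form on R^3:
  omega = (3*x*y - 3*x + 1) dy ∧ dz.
d(omega) = (3*y - 3) dx ∧ dy ∧ dz

For a 2-form omega = sum_{i<j} g_{ij} dx_i ∧ dx_j, the exterior derivative is
  d(omega) = sum_{i<j} d(g_{ij}) ∧ dx_i ∧ dx_j = sum_{i<j, k} (∂g_{ij}/∂x_k) dx_k ∧ dx_i ∧ dx_j.
Expand each term, using dx_k ∧ dx_i ∧ dx_j = sgn(permutation) dx_{(a)} ∧ dx_{(b)} ∧ dx_{(c)} with (a < b < c) sorted:
  d(3*x*y - 3*x + 1) includes (∂/∂x)(3*x*y - 3*x + 1) dx = (3*y - 3) dx, which multiplied by dy ∧ dz gives (3*y - 3) dx ∧ dy ∧ dz
Collecting like 3-forms: d(omega) = (3*y - 3) dx ∧ dy ∧ dz.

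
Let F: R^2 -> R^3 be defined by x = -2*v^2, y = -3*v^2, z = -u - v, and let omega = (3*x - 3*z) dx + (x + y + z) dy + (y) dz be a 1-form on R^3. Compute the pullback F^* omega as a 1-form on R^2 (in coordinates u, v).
F^* omega = (3*v^2) du + (3*v*(-2*u + 18*v^2 - v)) dv

Using F^*(f dg) = (f ∘ F) d(g ∘ F), substitute each coordinate x_i by F_i(u, v) in f_i, and replace dx_i by d F_i = (∂F_i/∂u) du + (∂F_i/∂v) dv.
  For the x component: f_1(F) = 3*u - 6*v^2 + 3*v; d F_1 = (0) du + (-4*v) dv
  For the y component: f_2(F) = -u - 5*v^2 - v; d F_2 = (0) du + (-6*v) dv
  For the z component: f_3(F) = -3*v^2; d F_3 = (-1) du + (-1) dv
Combining and collecting du, dv coefficients:
  coeff of du: 3*v^2
  coeff of dv: 3*v*(-2*u + 18*v^2 - v)
F^* omega = (3*v^2) du + (3*v*(-2*u + 18*v^2 - v)) dv.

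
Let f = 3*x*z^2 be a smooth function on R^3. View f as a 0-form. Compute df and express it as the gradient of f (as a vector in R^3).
df = (3*z^2) dx + (0) dy + (6*x*z) dz; grad f = (3*z^2, 0, 6*x*z)

For a 0-form f, d f = (∂f/∂x) dx + (∂f/∂y) dy + (∂f/∂z) dz. The components of the vector representation are exactly the entries of grad f in Cartesian coordinates:
  ∂f/∂x = 3*z^2
  ∂f/∂y = 0
  ∂f/∂z = 6*x*z.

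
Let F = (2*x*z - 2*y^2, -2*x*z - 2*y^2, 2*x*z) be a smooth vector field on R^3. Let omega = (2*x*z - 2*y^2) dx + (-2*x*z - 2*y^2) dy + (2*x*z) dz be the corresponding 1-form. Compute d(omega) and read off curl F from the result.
d(omega) = (2*x) dy ∧ dz + (2*x - 2*z) dz ∧ dx + (4*y - 2*z) dx ∧ dy; curl F = (2*x, 2*x - 2*z, 4*y - 2*z)

d omega = sum_{i<j} (∂f_j/∂x_i - ∂f_i/∂x_j) dx_i ∧ dx_j. Under the identification (dy ∧ dz, dz ∧ dx, dx ∧ dy) ↔ (e_x, e_y, e_z), the coefficients are exactly the components of curl F. Compute:
  ∂R/∂y - ∂Q/∂z = (0) - (-2*x) = 2*x
  ∂P/∂z - ∂R/∂x = (2*x) - (2*z) = 2*x - 2*z
  ∂Q/∂x - ∂P/∂y = (-2*z) - (-4*y) = 4*y - 2*z.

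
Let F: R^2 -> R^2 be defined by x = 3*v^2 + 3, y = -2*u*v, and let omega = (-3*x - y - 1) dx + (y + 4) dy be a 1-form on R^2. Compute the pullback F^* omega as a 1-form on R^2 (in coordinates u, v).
F^* omega = (4*v*(u*v - 2)) du + (4*u^2*v + 12*u*v^2 - 8*u - 54*v^3 - 60*v) dv

Using F^*(f dg) = (f ∘ F) d(g ∘ F), substitute each coordinate x_i by F_i(u, v) in f_i, and replace dx_i by d F_i = (∂F_i/∂u) du + (∂F_i/∂v) dv.
  For the x component: f_1(F) = 2*u*v - 9*v^2 - 10; d F_1 = (0) du + (6*v) dv
  For the y component: f_2(F) = -2*u*v + 4; d F_2 = (-2*v) du + (-2*u) dv
Combining and collecting du, dv coefficients:
  coeff of du: 4*v*(u*v - 2)
  coeff of dv: 4*u^2*v + 12*u*v^2 - 8*u - 54*v^3 - 60*v
F^* omega = (4*v*(u*v - 2)) du + (4*u^2*v + 12*u*v^2 - 8*u - 54*v^3 - 60*v) dv.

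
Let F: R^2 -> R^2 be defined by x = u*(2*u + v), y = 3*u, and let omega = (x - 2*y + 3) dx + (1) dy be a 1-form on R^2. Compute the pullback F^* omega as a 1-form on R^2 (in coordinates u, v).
F^* omega = (8*u^3 + 6*u^2*v - 24*u^2 + u*v^2 - 6*u*v + 12*u + 3*v + 3) du + (u*(2*u^2 + u*v - 6*u + 3)) dv

Using F^*(f dg) = (f ∘ F) d(g ∘ F), substitute each coordinate x_i by F_i(u, v) in f_i, and replace dx_i by d F_i = (∂F_i/∂u) du + (∂F_i/∂v) dv.
  For the x component: f_1(F) = 2*u^2 + u*v - 6*u + 3; d F_1 = (4*u + v) du + (u) dv
  For the y component: f_2(F) = 1; d F_2 = (3) du + (0) dv
Combining and collecting du, dv coefficients:
  coeff of du: 8*u^3 + 6*u^2*v - 24*u^2 + u*v^2 - 6*u*v + 12*u + 3*v + 3
  coeff of dv: u*(2*u^2 + u*v - 6*u + 3)
F^* omega = (8*u^3 + 6*u^2*v - 24*u^2 + u*v^2 - 6*u*v + 12*u + 3*v + 3) du + (u*(2*u^2 + u*v - 6*u + 3)) dv.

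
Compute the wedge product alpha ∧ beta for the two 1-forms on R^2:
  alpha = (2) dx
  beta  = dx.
alpha ∧ beta = 0

Distribute the wedge, using dx_i ∧ dx_j = -dx_j ∧ dx_i and dx_i ∧ dx_i = 0. For each pair (i, j) with i < j, the coefficient of dx_i ∧ dx_j in alpha ∧ beta is (alpha_i * beta_j - alpha_j * beta_i). Collecting: alpha ∧ beta = 0.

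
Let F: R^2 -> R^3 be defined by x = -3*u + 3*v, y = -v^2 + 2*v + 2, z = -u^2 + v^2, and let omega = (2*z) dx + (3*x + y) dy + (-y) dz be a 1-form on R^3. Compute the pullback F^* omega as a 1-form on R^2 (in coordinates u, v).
F^* omega = (6*u^2 - 2*u*v^2 + 4*u*v + 4*u - 6*v^2) du + (-6*u^2 + 18*u*v - 18*u + 4*v^3 - 22*v^2 + 14*v + 4) dv

Using F^*(f dg) = (f ∘ F) d(g ∘ F), substitute each coordinate x_i by F_i(u, v) in f_i, and replace dx_i by d F_i = (∂F_i/∂u) du + (∂F_i/∂v) dv.
  For the x component: f_1(F) = -2*u^2 + 2*v^2; d F_1 = (-3) du + (3) dv
  For the y component: f_2(F) = -9*u - v^2 + 11*v + 2; d F_2 = (0) du + (2 - 2*v) dv
  For the z component: f_3(F) = v^2 - 2*v - 2; d F_3 = (-2*u) du + (2*v) dv
Combining and collecting du, dv coefficients:
  coeff of du: 6*u^2 - 2*u*v^2 + 4*u*v + 4*u - 6*v^2
  coeff of dv: -6*u^2 + 18*u*v - 18*u + 4*v^3 - 22*v^2 + 14*v + 4
F^* omega = (6*u^2 - 2*u*v^2 + 4*u*v + 4*u - 6*v^2) du + (-6*u^2 + 18*u*v - 18*u + 4*v^3 - 22*v^2 + 14*v + 4) dv.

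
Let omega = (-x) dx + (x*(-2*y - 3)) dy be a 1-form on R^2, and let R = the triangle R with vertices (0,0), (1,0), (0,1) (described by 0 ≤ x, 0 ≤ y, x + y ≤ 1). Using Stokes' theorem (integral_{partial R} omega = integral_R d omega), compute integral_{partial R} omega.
integral_(partial R) omega = -11/6

Stokes: integral_partial_R omega = integral_R d omega with d omega = (∂Q/∂x - ∂P/∂y) dx ∧ dy.
  ∂Q/∂x = -2*y - 3
  ∂P/∂y = 0
  integrand = ∂Q/∂x - ∂P/∂y = -2*y - 3.
Integrating over R: integral_0^1 integral_0^{1-x} (-2*y - 3) dy dx = -11/6.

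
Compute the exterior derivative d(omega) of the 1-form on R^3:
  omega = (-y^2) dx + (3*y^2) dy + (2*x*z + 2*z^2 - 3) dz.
d(omega) = (2*y) dx ∧ dy + (2*z) dx ∧ dz

For a 1-form omega = sum_i f_i dx_i, the exterior derivative is
  d(omega) = sum_{i < j} (∂f_j/∂x_i - ∂f_i/∂x_j) dx_i ∧ dx_j.
  coefficient of dx ∧ dy: ∂f_2/∂x - ∂f_1/∂y = ∂(3*y^2)/∂x - ∂(-y^2)/∂y = 2*y
  coefficient of dx ∧ dz: ∂f_3/∂x - ∂f_1/∂z = ∂(2*x*z + 2*z^2 - 3)/∂x - ∂(-y^2)/∂z = 2*z
Assembling: d(omega) = (2*y) dx ∧ dy + (2*z) dx ∧ dz.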